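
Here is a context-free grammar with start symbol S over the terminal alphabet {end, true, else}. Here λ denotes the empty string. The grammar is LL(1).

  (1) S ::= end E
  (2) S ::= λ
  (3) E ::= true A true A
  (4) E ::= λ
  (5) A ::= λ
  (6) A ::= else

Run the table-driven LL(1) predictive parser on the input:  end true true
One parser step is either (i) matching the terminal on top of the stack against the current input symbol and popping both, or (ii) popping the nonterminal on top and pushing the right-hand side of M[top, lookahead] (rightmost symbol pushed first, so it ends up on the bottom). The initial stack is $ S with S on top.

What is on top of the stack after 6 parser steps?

step 1: stack=$ S  input=end true true $  — expand S ::= end E
step 2: stack=$ E end  input=end true true $  — match end
step 3: stack=$ E  input=true true $  — expand E ::= true A true A
step 4: stack=$ A true A true  input=true true $  — match true
step 5: stack=$ A true A  input=true $  — expand A ::= λ
step 6: stack=$ A true  input=true $  — match true
Stack after step 6: $ A (top = A).

A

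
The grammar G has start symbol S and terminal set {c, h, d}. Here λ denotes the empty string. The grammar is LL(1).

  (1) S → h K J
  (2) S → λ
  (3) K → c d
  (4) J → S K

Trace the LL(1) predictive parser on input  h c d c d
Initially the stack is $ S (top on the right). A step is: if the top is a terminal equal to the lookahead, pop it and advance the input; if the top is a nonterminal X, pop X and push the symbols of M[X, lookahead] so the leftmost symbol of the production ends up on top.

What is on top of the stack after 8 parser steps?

c

     Stack    Input        Action
  1  $ S      h c d c d $  expand S → h K J
  2  $ J K h  h c d c d $  match h
  3  $ J K    c d c d $    expand K → c d
  4  $ J d c  c d c d $    match c
  5  $ J d    d c d $      match d
  6  $ J      c d $        expand J → S K
  7  $ K S    c d $        expand S → λ
  8  $ K      c d $        expand K → c d
Stack after step 8: $ d c (top = c).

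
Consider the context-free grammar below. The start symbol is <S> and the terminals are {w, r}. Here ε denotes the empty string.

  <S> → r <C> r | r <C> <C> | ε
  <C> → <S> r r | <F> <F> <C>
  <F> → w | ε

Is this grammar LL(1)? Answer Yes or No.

FIRST(<S>) = {ε, r}
FIRST(<C>) = {r, w}
FIRST(<F>) = {ε, w}
FOLLOW(<S>) = {$, r}
FOLLOW(<C>) = {$, r, w}
FOLLOW(<F>) = {r, w}
Cell M[<C>, r] receives both <C> → <S> r r and <C> → <F> <F> <C> — the grammar is not LL(1).

No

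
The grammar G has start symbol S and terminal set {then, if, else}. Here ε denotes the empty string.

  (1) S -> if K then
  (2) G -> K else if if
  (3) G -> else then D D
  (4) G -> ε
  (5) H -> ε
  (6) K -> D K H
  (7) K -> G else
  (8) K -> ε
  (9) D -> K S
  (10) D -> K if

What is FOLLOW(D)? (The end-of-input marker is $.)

FIRST(S) = {if}
FIRST(H) = {ε}
FIRST(G) = {ε, else, if}  (via K else if if)
FIRST(K) = {ε, else, if}  (via D K H, G else)
FIRST(D) = {else, if}  (via K S, K if)
FOLLOW(S) includes $ since S is the start symbol.
FOLLOW(G): in K->G else, G is followed by else with FIRST {else}. Thus FOLLOW(G) = {else}.
FOLLOW(K): in S->if K then, K is followed by then with FIRST {then}; in G->K else if if, K is followed by else if if with FIRST {else}; in K->D K H, K is followed by H with FIRST {ε}; in K->D K H, the suffix after K is nullable (adds nothing new); in D->K S, K is followed by S with FIRST {if}; in D->K if, K is followed by if with FIRST {if}. Thus FOLLOW(K) = {else, if, then}.
FOLLOW(H): in K->D K H, the suffix after H is empty, so FOLLOW(H) ⊇ FOLLOW(K) = {else, if, then}. Thus FOLLOW(H) = {else, if, then}.
FOLLOW(D): in G->else then D D (occurrence 1), D is followed by D with FIRST {else, if}; in G->else then D D (occurrence 2), the suffix after D is empty, so FOLLOW(D) ⊇ FOLLOW(G) = {else}; in K->D K H, D is followed by K H with FIRST {ε, else, if}; in K->D K H, the suffix after D is nullable, so FOLLOW(D) ⊇ FOLLOW(K) = {else, if, then}. Thus FOLLOW(D) = {else, if, then}.
FOLLOW(S): in D->K S, the suffix after S is empty, so FOLLOW(S) ⊇ FOLLOW(D) = {else, if, then}. Thus FOLLOW(S) = {$, else, if, then}.

{else, if, then}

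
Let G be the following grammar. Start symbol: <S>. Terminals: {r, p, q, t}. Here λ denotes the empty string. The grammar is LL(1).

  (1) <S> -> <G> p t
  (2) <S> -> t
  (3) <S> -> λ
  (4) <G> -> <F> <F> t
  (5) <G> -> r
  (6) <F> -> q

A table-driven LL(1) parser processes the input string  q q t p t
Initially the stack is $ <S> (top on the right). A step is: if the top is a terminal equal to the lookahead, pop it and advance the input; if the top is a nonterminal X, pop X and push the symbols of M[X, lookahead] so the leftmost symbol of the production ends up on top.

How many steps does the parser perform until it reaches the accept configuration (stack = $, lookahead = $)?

     Stack            Input        Action
  1  $ <S>            q q t p t $  expand <S> -> <G> p t
  2  $ t p <G>        q q t p t $  expand <G> -> <F> <F> t
  3  $ t p t <F> <F>  q q t p t $  expand <F> -> q
  4  $ t p t <F> q    q q t p t $  match q
  5  $ t p t <F>      q t p t $    expand <F> -> q
  6  $ t p t q        q t p t $    match q
  7  $ t p t          t p t $      match t
  8  $ t p            p t $        match p
  9  $ t              t $          match t
Accept reached after 9 steps.

9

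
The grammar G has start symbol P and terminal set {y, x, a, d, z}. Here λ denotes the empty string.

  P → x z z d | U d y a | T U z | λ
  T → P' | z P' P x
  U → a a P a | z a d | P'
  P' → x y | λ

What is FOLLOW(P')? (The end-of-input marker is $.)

FIRST(P') = {λ, x}
FIRST(T) = {λ, x, z}  (via P')
FIRST(U) = {λ, a, x, z}  (via P')
FIRST(P) = {λ, a, d, x, z}  (via U d y a, T U z)
FOLLOW(P) includes $ since P is the start symbol.
FOLLOW(P): in T→z P' P x, P is followed by x with FIRST {x}; in U→a a P a, P is followed by a with FIRST {a}. Thus FOLLOW(P) = {$, a, x}.
FOLLOW(T): in P→T U z, T is followed by U z with FIRST {a, x, z}. Thus FOLLOW(T) = {a, x, z}.
FOLLOW(U): in P→U d y a, U is followed by d y a with FIRST {d}; in P→T U z, U is followed by z with FIRST {z}. Thus FOLLOW(U) = {d, z}.
FOLLOW(P'): in T→P', the suffix after P' is empty, so FOLLOW(P') ⊇ FOLLOW(T) = {a, x, z}; in T→z P' P x, P' is followed by P x with FIRST {a, d, x, z}; in U→P', the suffix after P' is empty, so FOLLOW(P') ⊇ FOLLOW(U) = {d, z}. Thus FOLLOW(P') = {a, d, x, z}.

{a, d, x, z}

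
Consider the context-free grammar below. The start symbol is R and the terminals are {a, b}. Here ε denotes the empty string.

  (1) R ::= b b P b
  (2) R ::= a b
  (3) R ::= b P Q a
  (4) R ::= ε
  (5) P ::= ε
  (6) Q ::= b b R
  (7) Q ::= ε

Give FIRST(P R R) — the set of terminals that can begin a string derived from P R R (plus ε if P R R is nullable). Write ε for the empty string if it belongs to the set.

FIRST(R) = {ε, a, b}
FIRST(P) = {ε}
FIRST(Q) = {ε, b}
FIRST(P R R): take FIRST of each symbol in turn, carrying on past any symbol whose FIRST contains ε; result {ε, a, b}.

{ε, a, b}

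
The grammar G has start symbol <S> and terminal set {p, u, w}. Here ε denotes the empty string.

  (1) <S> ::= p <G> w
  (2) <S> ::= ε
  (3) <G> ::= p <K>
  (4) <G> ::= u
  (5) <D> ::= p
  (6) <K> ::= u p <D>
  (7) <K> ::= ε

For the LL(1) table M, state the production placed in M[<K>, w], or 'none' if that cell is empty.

<K> ::= ε

FIRST(<S>) = {ε, p}
FIRST(<G>) = {p, u}
FIRST(<D>) = {p}
FIRST(<K>) = {ε, u}
FOLLOW(<S>) includes $ since <S> is the start symbol.
FOLLOW(<G>): in <S>::=p <G> w, <G> is followed by w with FIRST {w}. Thus FOLLOW(<G>) = {w}.
FOLLOW(<K>): in <G>::=p <K>, the suffix after <K> is empty, so FOLLOW(<K>) ⊇ FOLLOW(<G>) = {w}. Thus FOLLOW(<K>) = {w}.
For <K> ::= u p <D>: FIRST(u p <D>) = {u}, so it goes in M[<K>, t] for t ∈ {u}.
For <K> ::= ε: FIRST(ε) = {ε}, so it goes in M[<K>, t] for t ∈ {}; since ε ∈ FIRST, also for every t ∈ FOLLOW(<K>) = {w}.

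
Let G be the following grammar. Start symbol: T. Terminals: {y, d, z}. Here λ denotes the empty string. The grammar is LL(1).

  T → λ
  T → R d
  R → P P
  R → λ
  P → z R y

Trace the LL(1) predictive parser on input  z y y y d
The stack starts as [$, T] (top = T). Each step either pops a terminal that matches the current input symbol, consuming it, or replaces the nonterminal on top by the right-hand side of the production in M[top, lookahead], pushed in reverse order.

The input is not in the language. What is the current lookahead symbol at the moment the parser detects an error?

y

step 1: stack=$ T  input=z y y y d $  — expand T → R d
step 2: stack=$ d R  input=z y y y d $  — expand R → P P
step 3: stack=$ d P P  input=z y y y d $  — expand P → z R y
step 4: stack=$ d P y R z  input=z y y y d $  — match z
step 5: stack=$ d P y R  input=y y y d $  — expand R → λ
step 6: stack=$ d P y  input=y y y d $  — match y
step 7: stack=$ d P  input=y y d $  — error: M[P, y] is empty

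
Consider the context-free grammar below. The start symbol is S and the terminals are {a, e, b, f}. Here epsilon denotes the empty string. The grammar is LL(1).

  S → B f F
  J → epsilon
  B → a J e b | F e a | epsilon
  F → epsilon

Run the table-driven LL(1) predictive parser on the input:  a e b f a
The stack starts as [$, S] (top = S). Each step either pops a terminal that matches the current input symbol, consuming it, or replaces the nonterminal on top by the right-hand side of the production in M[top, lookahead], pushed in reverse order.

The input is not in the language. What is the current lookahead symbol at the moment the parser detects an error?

step 1: stack=$ S  input=a e b f a $  — expand S → B f F
step 2: stack=$ F f B  input=a e b f a $  — expand B → a J e b
step 3: stack=$ F f b e J a  input=a e b f a $  — match a
step 4: stack=$ F f b e J  input=e b f a $  — expand J → epsilon
step 5: stack=$ F f b e  input=e b f a $  — match e
step 6: stack=$ F f b  input=b f a $  — match b
step 7: stack=$ F f  input=f a $  — match f
step 8: stack=$ F  input=a $  — error: M[F, a] is empty

a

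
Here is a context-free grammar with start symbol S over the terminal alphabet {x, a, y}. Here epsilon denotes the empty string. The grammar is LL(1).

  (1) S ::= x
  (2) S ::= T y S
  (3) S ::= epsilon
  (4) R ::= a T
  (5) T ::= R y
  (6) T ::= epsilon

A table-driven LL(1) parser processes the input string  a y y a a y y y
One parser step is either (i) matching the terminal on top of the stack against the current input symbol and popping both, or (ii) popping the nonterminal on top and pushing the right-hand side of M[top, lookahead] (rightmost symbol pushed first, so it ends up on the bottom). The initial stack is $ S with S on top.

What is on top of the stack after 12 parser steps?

step 1: stack=$ S  input=a y y a a y y y $  — expand S ::= T y S
step 2: stack=$ S y T  input=a y y a a y y y $  — expand T ::= R y
step 3: stack=$ S y y R  input=a y y a a y y y $  — expand R ::= a T
step 4: stack=$ S y y T a  input=a y y a a y y y $  — match a
step 5: stack=$ S y y T  input=y y a a y y y $  — expand T ::= epsilon
step 6: stack=$ S y y  input=y y a a y y y $  — match y
step 7: stack=$ S y  input=y a a y y y $  — match y
step 8: stack=$ S  input=a a y y y $  — expand S ::= T y S
step 9: stack=$ S y T  input=a a y y y $  — expand T ::= R y
step 10: stack=$ S y y R  input=a a y y y $  — expand R ::= a T
step 11: stack=$ S y y T a  input=a a y y y $  — match a
step 12: stack=$ S y y T  input=a y y y $  — expand T ::= R y
Stack after step 12: $ S y y y R (top = R).

R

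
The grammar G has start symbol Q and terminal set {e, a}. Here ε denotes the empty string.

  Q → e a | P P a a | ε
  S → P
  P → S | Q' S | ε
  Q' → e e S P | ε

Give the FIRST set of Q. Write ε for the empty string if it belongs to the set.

{ε, a, e}

FIRST(Q') = {ε, e}
FIRST(Q) = {ε, a, e}  (via P P a a)
FIRST(S) = {ε, e}  (via P)
FIRST(P) = {ε, e}  (via S, Q' S)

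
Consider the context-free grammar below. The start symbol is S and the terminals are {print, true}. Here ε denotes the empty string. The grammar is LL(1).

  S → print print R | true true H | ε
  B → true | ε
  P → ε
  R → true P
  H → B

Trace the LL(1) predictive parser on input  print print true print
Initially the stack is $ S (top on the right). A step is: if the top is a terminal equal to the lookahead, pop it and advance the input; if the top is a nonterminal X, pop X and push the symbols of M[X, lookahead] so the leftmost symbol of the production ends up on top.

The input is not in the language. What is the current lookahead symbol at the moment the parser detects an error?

     Stack            Input                     Action
  1  $ S              print print true print $  expand S → print print R
  2  $ R print print  print print true print $  match print
  3  $ R print        print true print $        match print
  4  $ R              true print $              expand R → true P
  5  $ P true         true print $              match true
  6  $ P              print $                   error: M[P, print] is empty

print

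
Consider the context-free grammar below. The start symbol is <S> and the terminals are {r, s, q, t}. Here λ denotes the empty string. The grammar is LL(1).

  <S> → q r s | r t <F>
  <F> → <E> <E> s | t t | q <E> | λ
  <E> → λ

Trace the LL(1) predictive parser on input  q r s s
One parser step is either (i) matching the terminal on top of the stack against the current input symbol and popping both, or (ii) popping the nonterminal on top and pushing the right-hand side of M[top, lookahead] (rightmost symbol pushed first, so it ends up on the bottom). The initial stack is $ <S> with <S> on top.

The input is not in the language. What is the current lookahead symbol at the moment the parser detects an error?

s

step 1: stack=$ <S>  input=q r s s $  — expand <S> → q r s
step 2: stack=$ s r q  input=q r s s $  — match q
step 3: stack=$ s r  input=r s s $  — match r
step 4: stack=$ s  input=s s $  — match s
step 5: stack=$  input=s $  — error: stack empty but input remains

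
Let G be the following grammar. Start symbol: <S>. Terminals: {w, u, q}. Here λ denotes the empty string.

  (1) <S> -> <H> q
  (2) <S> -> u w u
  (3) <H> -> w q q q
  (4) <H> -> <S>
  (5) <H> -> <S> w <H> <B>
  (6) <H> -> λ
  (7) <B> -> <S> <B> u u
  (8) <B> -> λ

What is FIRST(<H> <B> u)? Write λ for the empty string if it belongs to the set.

FIRST(<S>): from <S>-><H> q we get {q, u, w}; from <S>->u w u we get {u}. So FIRST(<S>) = {q, u, w}.
FIRST(<H>): from <H>->w q q q we get {w}; from <H>-><S> we get {q, u, w}; from <H>-><S> w <H> <B> we get {q, u, w}; from <H>->λ we get {λ}. So FIRST(<H>) = {λ, q, u, w}.
FIRST(<B>): from <B>-><S> <B> u u we get {q, u, w}; from <B>->λ we get {λ}. So FIRST(<B>) = {λ, q, u, w}.
FIRST(<H> <B> u): take FIRST of each symbol in turn, carrying on past any symbol whose FIRST contains λ; result {q, u, w}.

{q, u, w}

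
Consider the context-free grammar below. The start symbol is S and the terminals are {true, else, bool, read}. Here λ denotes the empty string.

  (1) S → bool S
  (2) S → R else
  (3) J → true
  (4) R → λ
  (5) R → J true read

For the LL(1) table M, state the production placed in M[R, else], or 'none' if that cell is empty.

FIRST(J): from J→true we get {true}. So FIRST(J) = {true}.
FIRST(R): from R→λ we get {λ}; from R→J true read we get {true}. So FIRST(R) = {λ, true}.
FIRST(S): from S→bool S we get {bool}; from S→R else we get {else, true}. So FIRST(S) = {bool, else, true}.
FOLLOW(S) includes $ since S is the start symbol.
FOLLOW(R): in S→R else, R is followed by else with FIRST {else}. Thus FOLLOW(R) = {else}.
For R → λ: FIRST(λ) = {λ}, so it goes in M[R, t] for t ∈ {}; since λ ∈ FIRST, also for every t ∈ FOLLOW(R) = {else}.
For R → J true read: FIRST(J true read) = {true}, so it goes in M[R, t] for t ∈ {true}.

R → λ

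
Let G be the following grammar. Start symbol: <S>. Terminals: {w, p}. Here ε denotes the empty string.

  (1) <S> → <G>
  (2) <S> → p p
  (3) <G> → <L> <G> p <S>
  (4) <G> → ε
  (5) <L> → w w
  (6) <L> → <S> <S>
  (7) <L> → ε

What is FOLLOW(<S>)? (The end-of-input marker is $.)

FIRST(<S>) = {ε, p, w}  (via <G>)
FIRST(<L>) = {ε, p, w}  (via <S> <S>)
FIRST(<G>) = {ε, p, w}  (via <L> <G> p <S>)
FOLLOW(<S>) includes $ since <S> is the start symbol.
FOLLOW(<L>): in <G>→<L> <G> p <S>, <L> is followed by <G> p <S> with FIRST {p, w}. Thus FOLLOW(<L>) = {p, w}.
FOLLOW(<S>): in <G>→<L> <G> p <S>, the suffix after <S> is empty, so FOLLOW(<S>) ⊇ FOLLOW(<G>) = {$, p, w}; in <L>→<S> <S> (occurrence 1), <S> is followed by <S> with FIRST {ε, p, w}; in <L>→<S> <S> (occurrence 1), the suffix after <S> is nullable, so FOLLOW(<S>) ⊇ FOLLOW(<L>) = {p, w}; in <L>→<S> <S> (occurrence 2), the suffix after <S> is empty, so FOLLOW(<S>) ⊇ FOLLOW(<L>) = {p, w}. Thus FOLLOW(<S>) = {$, p, w}.
FOLLOW(<G>): in <S>→<G>, the suffix after <G> is empty, so FOLLOW(<G>) ⊇ FOLLOW(<S>) = {$, p, w}; in <G>→<L> <G> p <S>, <G> is followed by p <S> with FIRST {p}. Thus FOLLOW(<G>) = {$, p, w}.

{$, p, w}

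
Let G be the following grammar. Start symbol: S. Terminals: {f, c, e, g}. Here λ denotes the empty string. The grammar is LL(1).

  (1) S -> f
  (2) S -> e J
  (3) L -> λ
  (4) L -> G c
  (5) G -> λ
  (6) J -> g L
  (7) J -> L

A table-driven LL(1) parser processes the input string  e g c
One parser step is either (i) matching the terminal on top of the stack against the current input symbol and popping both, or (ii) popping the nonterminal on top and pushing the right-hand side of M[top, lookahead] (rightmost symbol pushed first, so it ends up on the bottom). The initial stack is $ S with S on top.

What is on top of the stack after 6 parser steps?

step 1: stack=$ S  input=e g c $  — expand S -> e J
step 2: stack=$ J e  input=e g c $  — match e
step 3: stack=$ J  input=g c $  — expand J -> g L
step 4: stack=$ L g  input=g c $  — match g
step 5: stack=$ L  input=c $  — expand L -> G c
step 6: stack=$ c G  input=c $  — expand G -> λ
Stack after step 6: $ c (top = c).

c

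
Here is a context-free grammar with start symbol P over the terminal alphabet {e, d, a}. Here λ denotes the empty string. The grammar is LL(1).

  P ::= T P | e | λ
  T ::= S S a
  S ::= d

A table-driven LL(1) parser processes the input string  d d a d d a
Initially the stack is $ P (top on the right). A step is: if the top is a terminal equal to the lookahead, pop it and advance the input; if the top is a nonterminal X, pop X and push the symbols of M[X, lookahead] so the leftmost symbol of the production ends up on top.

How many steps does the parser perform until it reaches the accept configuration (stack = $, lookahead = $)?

step 1: stack=$ P  input=d d a d d a $  — expand P ::= T P
step 2: stack=$ P T  input=d d a d d a $  — expand T ::= S S a
step 3: stack=$ P a S S  input=d d a d d a $  — expand S ::= d
step 4: stack=$ P a S d  input=d d a d d a $  — match d
step 5: stack=$ P a S  input=d a d d a $  — expand S ::= d
step 6: stack=$ P a d  input=d a d d a $  — match d
step 7: stack=$ P a  input=a d d a $  — match a
step 8: stack=$ P  input=d d a $  — expand P ::= T P
step 9: stack=$ P T  input=d d a $  — expand T ::= S S a
step 10: stack=$ P a S S  input=d d a $  — expand S ::= d
step 11: stack=$ P a S d  input=d d a $  — match d
step 12: stack=$ P a S  input=d a $  — expand S ::= d
step 13: stack=$ P a d  input=d a $  — match d
step 14: stack=$ P a  input=a $  — match a
step 15: stack=$ P  input=$  — expand P ::= λ
Accept reached after 15 steps.

15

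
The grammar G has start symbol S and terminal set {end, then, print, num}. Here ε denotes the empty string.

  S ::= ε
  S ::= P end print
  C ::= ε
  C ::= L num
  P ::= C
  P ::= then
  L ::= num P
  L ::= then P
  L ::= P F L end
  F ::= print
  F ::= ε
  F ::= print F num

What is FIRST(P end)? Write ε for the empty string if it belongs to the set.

FIRST(F) = {ε, print}
FIRST(S) = {ε, end, num, print, then}  (via P end print)
FIRST(C) = {ε, num, print, then}  (via L num)
FIRST(P) = {ε, num, print, then}  (via C)
FIRST(L) = {num, print, then}  (via P F L end)
FIRST(P end): take FIRST of each symbol in turn, carrying on past any symbol whose FIRST contains ε; result {end, num, print, then}.

{end, num, print, then}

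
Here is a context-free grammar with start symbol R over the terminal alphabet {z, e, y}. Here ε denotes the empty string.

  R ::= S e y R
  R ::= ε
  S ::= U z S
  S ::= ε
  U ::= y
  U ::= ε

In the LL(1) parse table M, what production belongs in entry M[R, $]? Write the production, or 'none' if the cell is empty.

FIRST(U) = {ε, y}
FIRST(S) = {ε, y, z}  (via U z S)
FIRST(R) = {ε, e, y, z}  (via S e y R)
FOLLOW(R) includes $ since R is the start symbol.
FOLLOW(R): in R::=S e y R, the suffix after R is empty (adds nothing new). Thus FOLLOW(R) = {$}.
For R ::= S e y R: FIRST(S e y R) = {e, y, z}, so it goes in M[R, t] for t ∈ {e, y, z}.
For R ::= ε: FIRST(ε) = {ε}, so it goes in M[R, t] for t ∈ {}; since ε ∈ FIRST, also for every t ∈ FOLLOW(R) = {$}.

R ::= ε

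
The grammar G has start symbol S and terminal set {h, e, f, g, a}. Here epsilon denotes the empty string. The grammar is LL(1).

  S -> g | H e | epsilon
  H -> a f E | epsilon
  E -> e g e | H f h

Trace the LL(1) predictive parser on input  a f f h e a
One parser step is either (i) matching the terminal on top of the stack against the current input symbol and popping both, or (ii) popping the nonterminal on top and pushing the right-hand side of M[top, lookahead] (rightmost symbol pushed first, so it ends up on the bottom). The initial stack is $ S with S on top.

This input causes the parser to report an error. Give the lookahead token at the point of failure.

step 1: stack=$ S  input=a f f h e a $  — expand S -> H e
step 2: stack=$ e H  input=a f f h e a $  — expand H -> a f E
step 3: stack=$ e E f a  input=a f f h e a $  — match a
step 4: stack=$ e E f  input=f f h e a $  — match f
step 5: stack=$ e E  input=f h e a $  — expand E -> H f h
step 6: stack=$ e h f H  input=f h e a $  — expand H -> epsilon
step 7: stack=$ e h f  input=f h e a $  — match f
step 8: stack=$ e h  input=h e a $  — match h
step 9: stack=$ e  input=e a $  — match e
step 10: stack=$  input=a $  — error: stack empty but input remains

a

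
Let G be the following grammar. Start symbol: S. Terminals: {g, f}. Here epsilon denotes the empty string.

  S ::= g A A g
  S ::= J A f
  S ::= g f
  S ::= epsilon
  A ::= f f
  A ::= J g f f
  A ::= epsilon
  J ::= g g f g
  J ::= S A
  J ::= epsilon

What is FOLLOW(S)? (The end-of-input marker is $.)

FIRST(S): from S::=g A A g we get {g}; from S::=J A f we get {f, g}; from S::=g f we get {g}; from S::=epsilon we get {epsilon}. So FIRST(S) = {epsilon, f, g}.
FIRST(A): from A::=f f we get {f}; from A::=J g f f we get {f, g}; from A::=epsilon we get {epsilon}. So FIRST(A) = {epsilon, f, g}.
FIRST(J): from J::=g g f g we get {g}; from J::=S A we get {epsilon, f, g}; from J::=epsilon we get {epsilon}. So FIRST(J) = {epsilon, f, g}.
FOLLOW(S) includes $ since S is the start symbol.
FOLLOW(J): in S::=J A f, J is followed by A f with FIRST {f, g}; in A::=J g f f, J is followed by g f f with FIRST {g}. Thus FOLLOW(J) = {f, g}.
FOLLOW(S): in J::=S A, S is followed by A with FIRST {epsilon, f, g}; in J::=S A, the suffix after S is nullable, so FOLLOW(S) ⊇ FOLLOW(J) = {f, g}. Thus FOLLOW(S) = {$, f, g}.
FOLLOW(A): in S::=g A A g (occurrence 1), A is followed by A g with FIRST {f, g}; in S::=g A A g (occurrence 2), A is followed by g with FIRST {g}; in S::=J A f, A is followed by f with FIRST {f}; in J::=S A, the suffix after A is empty, so FOLLOW(A) ⊇ FOLLOW(J) = {f, g}. Thus FOLLOW(A) = {f, g}.

{$, f, g}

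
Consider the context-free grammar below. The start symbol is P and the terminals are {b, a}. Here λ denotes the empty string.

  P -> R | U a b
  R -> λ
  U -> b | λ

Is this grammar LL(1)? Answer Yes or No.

FIRST(P) = {λ, a, b}
FIRST(R) = {λ}
FIRST(U) = {λ, b}
FOLLOW(P) = {$}
FOLLOW(R) = {$}
FOLLOW(U) = {a}
Each cell of M receives at most one production.

Yes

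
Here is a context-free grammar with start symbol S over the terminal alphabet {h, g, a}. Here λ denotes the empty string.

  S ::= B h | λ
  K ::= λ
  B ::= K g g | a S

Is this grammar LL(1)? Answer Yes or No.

FIRST(S) = {λ, a, g}
FIRST(K) = {λ}
FIRST(B) = {a, g}
FOLLOW(S) = {$, h}
FOLLOW(K) = {g}
FOLLOW(B) = {h}
Each cell of M receives at most one production.

Yes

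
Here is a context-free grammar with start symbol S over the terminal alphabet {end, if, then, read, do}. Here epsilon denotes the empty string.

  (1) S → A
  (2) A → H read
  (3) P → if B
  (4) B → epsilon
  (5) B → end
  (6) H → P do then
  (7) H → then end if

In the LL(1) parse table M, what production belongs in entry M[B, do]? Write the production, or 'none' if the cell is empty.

B → epsilon

FIRST(P) = {if}
FIRST(B) = {epsilon, end}
FIRST(H) = {if, then}  (via P do then)
FIRST(A) = {if, then}  (via H read)
FIRST(S) = {if, then}  (via A)
FOLLOW(S) includes $ since S is the start symbol.
FOLLOW(P): in H→P do then, P is followed by do then with FIRST {do}. Thus FOLLOW(P) = {do}.
FOLLOW(B): in P→if B, the suffix after B is empty, so FOLLOW(B) ⊇ FOLLOW(P) = {do}. Thus FOLLOW(B) = {do}.
For B → epsilon: FIRST(epsilon) = {epsilon}, so it goes in M[B, t] for t ∈ {}; since epsilon ∈ FIRST, also for every t ∈ FOLLOW(B) = {do}.
For B → end: FIRST(end) = {end}, so it goes in M[B, t] for t ∈ {end}.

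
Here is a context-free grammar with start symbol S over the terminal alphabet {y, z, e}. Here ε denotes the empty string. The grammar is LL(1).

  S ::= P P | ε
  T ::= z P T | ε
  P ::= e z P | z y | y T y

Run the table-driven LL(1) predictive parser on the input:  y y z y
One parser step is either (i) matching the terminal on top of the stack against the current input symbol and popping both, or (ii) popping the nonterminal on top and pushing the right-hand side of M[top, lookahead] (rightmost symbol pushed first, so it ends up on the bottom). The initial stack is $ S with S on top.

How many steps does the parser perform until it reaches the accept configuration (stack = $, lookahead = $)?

8

     Stack      Input      Action
  1  $ S        y y z y $  expand S ::= P P
  2  $ P P      y y z y $  expand P ::= y T y
  3  $ P y T y  y y z y $  match y
  4  $ P y T    y z y $    expand T ::= ε
  5  $ P y      y z y $    match y
  6  $ P        z y $      expand P ::= z y
  7  $ y z      z y $      match z
  8  $ y        y $        match y
Accept reached after 8 steps.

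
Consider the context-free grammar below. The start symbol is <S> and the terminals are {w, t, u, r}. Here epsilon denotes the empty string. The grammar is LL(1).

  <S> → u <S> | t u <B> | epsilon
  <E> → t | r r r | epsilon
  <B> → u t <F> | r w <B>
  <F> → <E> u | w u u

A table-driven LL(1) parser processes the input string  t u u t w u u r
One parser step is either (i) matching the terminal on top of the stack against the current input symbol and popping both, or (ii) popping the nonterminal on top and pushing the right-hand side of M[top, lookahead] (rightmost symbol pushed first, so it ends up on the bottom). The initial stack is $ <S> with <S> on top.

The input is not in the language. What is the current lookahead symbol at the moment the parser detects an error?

      Stack      Input              Action
   1  $ <S>      t u u t w u u r $  expand <S> → t u <B>
   2  $ <B> u t  t u u t w u u r $  match t
   3  $ <B> u    u u t w u u r $    match u
   4  $ <B>      u t w u u r $      expand <B> → u t <F>
   5  $ <F> t u  u t w u u r $      match u
   6  $ <F> t    t w u u r $        match t
   7  $ <F>      w u u r $          expand <F> → w u u
   8  $ u u w    w u u r $          match w
   9  $ u u      u u r $            match u
  10  $ u        u r $              match u
  11  $          r $                error: stack empty but input remains

r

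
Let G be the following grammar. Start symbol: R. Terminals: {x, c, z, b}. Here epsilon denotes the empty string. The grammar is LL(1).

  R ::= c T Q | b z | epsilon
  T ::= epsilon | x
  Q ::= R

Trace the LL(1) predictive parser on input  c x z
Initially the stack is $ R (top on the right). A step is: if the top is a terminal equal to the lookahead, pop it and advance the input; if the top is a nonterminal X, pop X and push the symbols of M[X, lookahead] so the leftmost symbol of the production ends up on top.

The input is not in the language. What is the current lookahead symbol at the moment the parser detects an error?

z

step 1: stack=$ R  input=c x z $  — expand R ::= c T Q
step 2: stack=$ Q T c  input=c x z $  — match c
step 3: stack=$ Q T  input=x z $  — expand T ::= x
step 4: stack=$ Q x  input=x z $  — match x
step 5: stack=$ Q  input=z $  — error: M[Q, z] is empty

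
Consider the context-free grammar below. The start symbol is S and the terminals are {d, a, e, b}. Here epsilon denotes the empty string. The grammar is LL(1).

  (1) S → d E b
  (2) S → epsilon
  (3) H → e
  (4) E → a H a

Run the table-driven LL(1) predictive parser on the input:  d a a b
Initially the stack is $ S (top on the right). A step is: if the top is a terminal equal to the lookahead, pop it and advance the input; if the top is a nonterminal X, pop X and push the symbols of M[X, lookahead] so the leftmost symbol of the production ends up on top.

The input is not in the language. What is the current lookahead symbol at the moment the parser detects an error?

step 1: stack=$ S  input=d a a b $  — expand S → d E b
step 2: stack=$ b E d  input=d a a b $  — match d
step 3: stack=$ b E  input=a a b $  — expand E → a H a
step 4: stack=$ b a H a  input=a a b $  — match a
step 5: stack=$ b a H  input=a b $  — error: M[H, a] is empty

a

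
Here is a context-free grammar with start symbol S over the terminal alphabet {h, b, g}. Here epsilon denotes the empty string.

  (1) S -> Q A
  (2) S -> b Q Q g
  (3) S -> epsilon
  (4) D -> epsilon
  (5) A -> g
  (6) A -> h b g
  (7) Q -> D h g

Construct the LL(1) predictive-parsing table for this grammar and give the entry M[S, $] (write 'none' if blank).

S -> epsilon

FIRST(D) = {epsilon}
FIRST(A) = {g, h}
FIRST(Q) = {h}  (via D h g)
FIRST(S) = {epsilon, b, h}  (via Q A)
FOLLOW(S) includes $ since S is the start symbol.
FOLLOW(S): S appears on no right-hand side. Thus FOLLOW(S) = {$}.
For S -> Q A: FIRST(Q A) = {h}, so it goes in M[S, t] for t ∈ {h}.
For S -> b Q Q g: FIRST(b Q Q g) = {b}, so it goes in M[S, t] for t ∈ {b}.
For S -> epsilon: FIRST(epsilon) = {epsilon}, so it goes in M[S, t] for t ∈ {}; since epsilon ∈ FIRST, also for every t ∈ FOLLOW(S) = {$}.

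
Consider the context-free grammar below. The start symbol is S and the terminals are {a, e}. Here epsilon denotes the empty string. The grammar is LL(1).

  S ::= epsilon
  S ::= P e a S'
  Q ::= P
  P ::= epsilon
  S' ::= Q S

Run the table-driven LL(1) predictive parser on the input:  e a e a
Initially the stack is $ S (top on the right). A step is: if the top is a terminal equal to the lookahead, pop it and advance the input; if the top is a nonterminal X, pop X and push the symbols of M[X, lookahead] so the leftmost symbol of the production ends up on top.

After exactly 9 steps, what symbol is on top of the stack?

e

step 1: stack=$ S  input=e a e a $  — expand S ::= P e a S'
step 2: stack=$ S' a e P  input=e a e a $  — expand P ::= epsilon
step 3: stack=$ S' a e  input=e a e a $  — match e
step 4: stack=$ S' a  input=a e a $  — match a
step 5: stack=$ S'  input=e a $  — expand S' ::= Q S
step 6: stack=$ S Q  input=e a $  — expand Q ::= P
step 7: stack=$ S P  input=e a $  — expand P ::= epsilon
step 8: stack=$ S  input=e a $  — expand S ::= P e a S'
step 9: stack=$ S' a e P  input=e a $  — expand P ::= epsilon
Stack after step 9: $ S' a e (top = e).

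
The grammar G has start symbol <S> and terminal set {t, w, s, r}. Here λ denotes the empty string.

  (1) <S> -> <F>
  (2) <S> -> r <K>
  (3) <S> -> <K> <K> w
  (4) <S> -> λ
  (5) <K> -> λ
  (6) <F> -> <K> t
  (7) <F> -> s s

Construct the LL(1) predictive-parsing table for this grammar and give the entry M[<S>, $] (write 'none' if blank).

FIRST(<K>): from <K>->λ we get {λ}. So FIRST(<K>) = {λ}.
FIRST(<F>): from <F>-><K> t we get {t}; from <F>->s s we get {s}. So FIRST(<F>) = {s, t}.
FIRST(<S>): from <S>-><F> we get {s, t}; from <S>->r <K> we get {r}; from <S>-><K> <K> w we get {w}; from <S>->λ we get {λ}. So FIRST(<S>) = {λ, r, s, t, w}.
FOLLOW(<S>) includes $ since <S> is the start symbol.
FOLLOW(<S>): <S> appears on no right-hand side. Thus FOLLOW(<S>) = {$}.
For <S> -> <F>: FIRST(<F>) = {s, t}, so it goes in M[<S>, t] for t ∈ {s, t}.
For <S> -> r <K>: FIRST(r <K>) = {r}, so it goes in M[<S>, t] for t ∈ {r}.
For <S> -> <K> <K> w: FIRST(<K> <K> w) = {w}, so it goes in M[<S>, t] for t ∈ {w}.
For <S> -> λ: FIRST(λ) = {λ}, so it goes in M[<S>, t] for t ∈ {}; since λ ∈ FIRST, also for every t ∈ FOLLOW(<S>) = {$}.

<S> -> λ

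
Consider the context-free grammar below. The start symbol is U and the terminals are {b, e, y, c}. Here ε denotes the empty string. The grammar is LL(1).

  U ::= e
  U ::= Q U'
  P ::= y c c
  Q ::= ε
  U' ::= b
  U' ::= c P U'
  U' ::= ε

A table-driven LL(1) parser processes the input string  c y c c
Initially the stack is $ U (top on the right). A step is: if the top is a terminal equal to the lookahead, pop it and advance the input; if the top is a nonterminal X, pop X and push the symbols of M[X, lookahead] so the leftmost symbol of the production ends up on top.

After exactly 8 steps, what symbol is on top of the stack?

     Stack       Input      Action
  1  $ U         c y c c $  expand U ::= Q U'
  2  $ U' Q      c y c c $  expand Q ::= ε
  3  $ U'        c y c c $  expand U' ::= c P U'
  4  $ U' P c    c y c c $  match c
  5  $ U' P      y c c $    expand P ::= y c c
  6  $ U' c c y  y c c $    match y
  7  $ U' c c    c c $      match c
  8  $ U' c      c $        match c
Stack after step 8: $ U' (top = U').

U'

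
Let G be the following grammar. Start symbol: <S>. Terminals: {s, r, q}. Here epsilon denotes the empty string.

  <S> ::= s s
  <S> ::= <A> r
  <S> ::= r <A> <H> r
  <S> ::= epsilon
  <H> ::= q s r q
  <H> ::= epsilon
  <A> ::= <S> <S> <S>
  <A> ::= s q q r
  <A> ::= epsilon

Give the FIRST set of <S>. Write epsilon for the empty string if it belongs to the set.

FIRST(<H>): from <H>::=q s r q we get {q}; from <H>::=epsilon we get {epsilon}. So FIRST(<H>) = {epsilon, q}.
FIRST(<S>): from <S>::=s s we get {s}; from <S>::=<A> r we get {r, s}; from <S>::=r <A> <H> r we get {r}; from <S>::=epsilon we get {epsilon}. So FIRST(<S>) = {epsilon, r, s}.
FIRST(<A>): from <A>::=<S> <S> <S> we get {epsilon, r, s}; from <A>::=s q q r we get {s}; from <A>::=epsilon we get {epsilon}. So FIRST(<A>) = {epsilon, r, s}.

{epsilon, r, s}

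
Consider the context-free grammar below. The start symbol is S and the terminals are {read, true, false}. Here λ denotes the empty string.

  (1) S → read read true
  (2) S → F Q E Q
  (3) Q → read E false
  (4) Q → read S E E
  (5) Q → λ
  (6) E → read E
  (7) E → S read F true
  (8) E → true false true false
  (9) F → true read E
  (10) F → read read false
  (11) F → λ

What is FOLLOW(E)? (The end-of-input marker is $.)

{$, false, read, true}

FIRST(Q) = {λ, read}
FIRST(F) = {λ, read, true}
FIRST(S) = {read, true}  (via F Q E Q)
FIRST(E) = {read, true}  (via S read F true)
FOLLOW(S) includes $ since S is the start symbol.
FOLLOW(S): in Q→read S E E, S is followed by E E with FIRST {read, true}; in E→S read F true, S is followed by read F true with FIRST {read}. Thus FOLLOW(S) = {$, read, true}.
FOLLOW(Q): in S→F Q E Q (occurrence 1), Q is followed by E Q with FIRST {read, true}; in S→F Q E Q (occurrence 2), the suffix after Q is empty, so FOLLOW(Q) ⊇ FOLLOW(S) = {$, read, true}. Thus FOLLOW(Q) = {$, read, true}.
FOLLOW(F): in S→F Q E Q, F is followed by Q E Q with FIRST {read, true}; in E→S read F true, F is followed by true with FIRST {true}. Thus FOLLOW(F) = {read, true}.
FOLLOW(E): in S→F Q E Q, E is followed by Q with FIRST {λ, read}; in S→F Q E Q, the suffix after E is nullable, so FOLLOW(E) ⊇ FOLLOW(S) = {$, read, true}; in Q→read E false, E is followed by false with FIRST {false}; in Q→read S E E (occurrence 1), E is followed by E with FIRST {read, true}; in Q→read S E E (occurrence 2), the suffix after E is empty, so FOLLOW(E) ⊇ FOLLOW(Q) = {$, read, true}; in E→read E, the suffix after E is empty (adds nothing new); in F→true read E, the suffix after E is empty, so FOLLOW(E) ⊇ FOLLOW(F) = {read, true}. Thus FOLLOW(E) = {$, false, read, true}.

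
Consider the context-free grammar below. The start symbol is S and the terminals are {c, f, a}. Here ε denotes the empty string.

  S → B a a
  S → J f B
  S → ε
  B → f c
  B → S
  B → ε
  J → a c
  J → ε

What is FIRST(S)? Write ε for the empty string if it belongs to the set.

FIRST(J) = {ε, a}
FIRST(S) = {ε, a, f}  (via B a a, J f B)
FIRST(B) = {ε, a, f}  (via S)

{ε, a, f}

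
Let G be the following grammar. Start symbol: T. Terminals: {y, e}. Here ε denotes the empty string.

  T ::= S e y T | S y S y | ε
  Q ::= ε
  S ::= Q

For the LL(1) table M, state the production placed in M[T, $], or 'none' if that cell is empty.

FIRST(Q) = {ε}
FIRST(S) = {ε}  (via Q)
FIRST(T) = {ε, e, y}  (via S e y T, S y S y)
FOLLOW(T) includes $ since T is the start symbol.
FOLLOW(T): in T::=S e y T, the suffix after T is empty (adds nothing new). Thus FOLLOW(T) = {$}.
For T ::= S e y T: FIRST(S e y T) = {e}, so it goes in M[T, t] for t ∈ {e}.
For T ::= S y S y: FIRST(S y S y) = {y}, so it goes in M[T, t] for t ∈ {y}.
For T ::= ε: FIRST(ε) = {ε}, so it goes in M[T, t] for t ∈ {}; since ε ∈ FIRST, also for every t ∈ FOLLOW(T) = {$}.

T ::= ε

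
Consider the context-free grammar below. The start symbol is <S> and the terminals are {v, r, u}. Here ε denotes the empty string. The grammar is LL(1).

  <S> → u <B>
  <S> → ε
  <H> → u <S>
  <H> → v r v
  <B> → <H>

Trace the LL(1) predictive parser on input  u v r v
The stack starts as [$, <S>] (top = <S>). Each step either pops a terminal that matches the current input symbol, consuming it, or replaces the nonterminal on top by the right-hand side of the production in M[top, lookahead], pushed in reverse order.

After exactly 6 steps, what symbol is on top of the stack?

     Stack    Input      Action
  1  $ <S>    u v r v $  expand <S> → u <B>
  2  $ <B> u  u v r v $  match u
  3  $ <B>    v r v $    expand <B> → <H>
  4  $ <H>    v r v $    expand <H> → v r v
  5  $ v r v  v r v $    match v
  6  $ v r    r v $      match r
Stack after step 6: $ v (top = v).

v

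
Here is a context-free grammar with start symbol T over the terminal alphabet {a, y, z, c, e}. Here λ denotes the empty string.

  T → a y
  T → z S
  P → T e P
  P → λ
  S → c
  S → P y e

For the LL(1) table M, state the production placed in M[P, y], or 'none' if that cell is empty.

FIRST(T) = {a, z}
FIRST(P) = {λ, a, z}  (via T e P)
FIRST(S) = {a, c, y, z}  (via P y e)
FOLLOW(T) includes $ since T is the start symbol.
FOLLOW(P): in P→T e P, the suffix after P is empty (adds nothing new); in S→P y e, P is followed by y e with FIRST {y}. Thus FOLLOW(P) = {y}.
For P → T e P: FIRST(T e P) = {a, z}, so it goes in M[P, t] for t ∈ {a, z}.
For P → λ: FIRST(λ) = {λ}, so it goes in M[P, t] for t ∈ {}; since λ ∈ FIRST, also for every t ∈ FOLLOW(P) = {y}.

P → λ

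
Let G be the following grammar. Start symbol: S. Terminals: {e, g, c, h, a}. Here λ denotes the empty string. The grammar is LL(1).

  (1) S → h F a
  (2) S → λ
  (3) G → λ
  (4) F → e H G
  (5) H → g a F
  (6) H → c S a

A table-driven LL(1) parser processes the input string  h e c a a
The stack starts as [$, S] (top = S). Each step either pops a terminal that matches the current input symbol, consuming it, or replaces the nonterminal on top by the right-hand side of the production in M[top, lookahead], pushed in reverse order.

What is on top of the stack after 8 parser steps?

     Stack        Input        Action
  1  $ S          h e c a a $  expand S → h F a
  2  $ a F h      h e c a a $  match h
  3  $ a F        e c a a $    expand F → e H G
  4  $ a G H e    e c a a $    match e
  5  $ a G H      c a a $      expand H → c S a
  6  $ a G a S c  c a a $      match c
  7  $ a G a S    a a $        expand S → λ
  8  $ a G a      a a $        match a
Stack after step 8: $ a G (top = G).

G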